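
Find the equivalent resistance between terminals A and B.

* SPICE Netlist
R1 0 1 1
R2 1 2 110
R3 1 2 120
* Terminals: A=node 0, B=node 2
Reduce the network between node 0 (A) and node 2 (B) by series/parallel combination:
  Rp1 = R2 ‖ R3 (parallel, both between nodes 1 and 2) = 1/(1/110 + 1/120) = 57.39 Ω
  Rs1 = R1 + Rp1 (series, joined only at node 1) = 1 + 57.39 = 58.39 Ω
R_eq = 58.39 Ω

Final answer: 58.39 Ω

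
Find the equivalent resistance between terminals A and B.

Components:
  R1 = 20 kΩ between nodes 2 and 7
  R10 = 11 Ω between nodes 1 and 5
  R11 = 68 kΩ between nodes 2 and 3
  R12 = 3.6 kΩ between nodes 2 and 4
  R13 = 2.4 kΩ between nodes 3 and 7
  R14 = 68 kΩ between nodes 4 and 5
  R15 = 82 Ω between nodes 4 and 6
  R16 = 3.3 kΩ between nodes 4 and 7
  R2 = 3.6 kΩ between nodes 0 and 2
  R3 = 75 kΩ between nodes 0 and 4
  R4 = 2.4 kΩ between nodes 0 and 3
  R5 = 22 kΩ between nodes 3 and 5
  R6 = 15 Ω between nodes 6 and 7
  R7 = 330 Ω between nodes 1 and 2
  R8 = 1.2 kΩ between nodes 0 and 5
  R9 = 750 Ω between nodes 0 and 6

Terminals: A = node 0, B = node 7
The network is not a plain series/parallel combination. Inject a 1 A test current into terminal A (node 0) and return it from terminal B (node 7); then R_eq = V_A / (1 A).
Nodal analysis, taking node 7 as the 0 V reference.
Current source I_test pushes 1 A into node 0 and draws it out of node 7.
KCL at each unknown node (sum of currents leaving = 0; resistances in Ω):
  Node 0: (V_0 - V_2)/3600 + (V_0 - V_4)/75000 + (V_0 - V_3)/2400 + (V_0 - V_5)/1200 + (V_0 - V_6)/750 - 1 = 0
  Node 1: (V_1 - V_2)/330 + (V_1 - V_5)/11 = 0
  Node 2: (V_2 - V_0)/3600 + (V_2 - V_1)/330 + (V_2 - 0)/20000 + (V_2 - V_3)/68000 + (V_2 - V_4)/3600 = 0
  Node 3: (V_3 - V_0)/2400 + (V_3 - V_2)/68000 + (V_3 - V_5)/22000 + (V_3 - 0)/2400 = 0
  Node 4: (V_4 - V_0)/75000 + (V_4 - V_2)/3600 + (V_4 - V_5)/68000 + (V_4 - V_6)/82 + (V_4 - 0)/3300 = 0
  Node 5: (V_5 - V_0)/1200 + (V_5 - V_1)/11 + (V_5 - V_3)/22000 + (V_5 - V_4)/68000 = 0
  Node 6: (V_6 - V_0)/750 + (V_6 - V_4)/82 + (V_6 - 0)/15 = 0
Collecting terms (coefficients in siemens):
  0.002874·V_0 - 0.0002778·V_2 - 0.0004167·V_3 - 0.00001333·V_4 - 0.0008333·V_5 - 0.001333·V_6 = 1
  0.09394·V_1 - 0.00303·V_2 - 0.09091·V_5 = 0
  0.003651·V_2 - 0.0002778·V_0 - 0.00303·V_1 - 0.00001471·V_3 - 0.0002778·V_4 = 0
  0.0008935·V_3 - 0.0004167·V_0 - 0.00001471·V_2 - 0.00004545·V_5 = 0
  0.0128·V_4 - 0.00001333·V_0 - 0.0002778·V_2 - 0.00001471·V_5 - 0.0122·V_6 = 0
  0.0918·V_5 - 0.0008333·V_0 - 0.09091·V_1 - 0.00004545·V_3 - 0.00001471·V_4 = 0
  0.0802·V_6 - 0.001333·V_0 - 0.0122·V_4 = 0
Solving these 7 simultaneous equations (Gaussian elimination) gives:
  V_0 = 564.5 V, V_1 = 441.7 V, V_2 = 412.4 V, V_3 = 292.6 V
  V_4 = 22.2 V, V_5 = 442.6 V, V_6 = 12.76 V
R_eq = V_0 / 1 A = 564.5 Ω

Final answer: 564.5 Ω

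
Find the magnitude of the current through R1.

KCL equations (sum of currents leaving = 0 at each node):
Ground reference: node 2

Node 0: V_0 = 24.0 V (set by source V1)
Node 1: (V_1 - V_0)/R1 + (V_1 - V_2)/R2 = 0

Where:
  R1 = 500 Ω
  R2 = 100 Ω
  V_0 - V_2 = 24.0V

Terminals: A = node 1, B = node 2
Nodal analysis, taking node 2 as the 0 V reference.
Source V1 fixes V_0 = 24 V.
KCL at each unknown node (sum of currents leaving = 0; resistances in Ω):
  Node 1: (V_1 - 24)/500 + (V_1 - 0)/100 = 0
Collecting terms: 0.012 × V_1 = 0.048  =>  V_1 = 4 V
I_R1 = (V_0 - V_1)/R1 = (24 - 4)/500 = 0.04 A
|I_R1| = 0.04 A

Final answer: |I_R1| = 0.04 A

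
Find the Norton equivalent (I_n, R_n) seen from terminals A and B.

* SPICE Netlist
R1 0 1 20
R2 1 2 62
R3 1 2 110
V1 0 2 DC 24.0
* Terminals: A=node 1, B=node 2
Find the Thévenin equivalent first; then I_n = V_th/R_th and R_n = R_th.
Step 1 — V_th is the open-circuit voltage V_A - V_B (nothing connected across the terminals).
Nodal analysis, taking node 2 as the 0 V reference.
Source V1 fixes V_0 = 24 V.
KCL at each unknown node (sum of currents leaving = 0; resistances in Ω):
  Node 1: (V_1 - 24)/20 + (V_1 - 0)/62 + (V_1 - 0)/110 = 0
Collecting terms: 0.07522 × V_1 = 1.2  =>  V_1 = 15.95 V
V_th = V_1 - V_2 = 15.95 - 0 = 15.95 V
Step 2 — R_th: zero the source — replace V1 by a short circuit (node 2 merges into node 0) — and find the resistance seen between A (node 1) and B (node 0).
Reduce the network between node 1 (A) and node 0 (B) by series/parallel combination:
  Rp1 = R1 ‖ R2 ‖ R3 (parallel, all between nodes 0 and 1) = 1/(1/20 + 1/62 + 1/110) = 13.29 Ω
R_th = 13.29 Ω
I_n = V_th/R_th = 15.95/13.29 = 1.2 A, and R_n = R_th = 13.29 Ω

Final answer: I_n = 1.2 A, R_n = 13.29 Ω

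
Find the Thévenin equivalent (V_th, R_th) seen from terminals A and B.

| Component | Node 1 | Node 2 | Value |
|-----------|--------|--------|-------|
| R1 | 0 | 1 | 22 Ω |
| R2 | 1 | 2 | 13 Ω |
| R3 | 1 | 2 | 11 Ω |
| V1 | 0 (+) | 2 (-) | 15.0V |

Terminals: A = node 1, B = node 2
Step 1 — V_th is the open-circuit voltage V_A - V_B (nothing connected across the terminals).
Nodal analysis, taking node 2 as the 0 V reference.
Source V1 fixes V_0 = 15 V.
KCL at each unknown node (sum of currents leaving = 0; resistances in Ω):
  Node 1: (V_1 - 15)/22 + (V_1 - 0)/13 + (V_1 - 0)/11 = 0
Collecting terms: 0.2133 × V_1 = 0.6818  =>  V_1 = 3.197 V
V_th = V_1 - V_2 = 3.197 - 0 = 3.197 V
Step 2 — R_th: zero the source — replace V1 by a short circuit (node 2 merges into node 0) — and find the resistance seen between A (node 1) and B (node 0).
Reduce the network between node 1 (A) and node 0 (B) by series/parallel combination:
  Rp1 = R1 ‖ R2 ‖ R3 (parallel, all between nodes 0 and 1) = 1/(1/22 + 1/13 + 1/11) = 4.689 Ω
R_th = 4.689 Ω

Final answer: V_th = 3.197 V, R_th = 4.689 Ω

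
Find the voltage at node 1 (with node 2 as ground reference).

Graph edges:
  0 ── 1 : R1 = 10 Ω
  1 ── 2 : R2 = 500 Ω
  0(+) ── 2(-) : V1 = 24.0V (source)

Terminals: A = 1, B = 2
Nodal analysis, taking node 2 as the 0 V reference.
Source V1 fixes V_0 = 24 V.
KCL at each unknown node (sum of currents leaving = 0; resistances in Ω):
  Node 1: (V_1 - 24)/10 + (V_1 - 0)/500 = 0
Collecting terms: 0.102 × V_1 = 2.4  =>  V_1 = 23.53 V
The requested potential is V_1 = 23.53 V.

Final answer: V_1 = 23.53 V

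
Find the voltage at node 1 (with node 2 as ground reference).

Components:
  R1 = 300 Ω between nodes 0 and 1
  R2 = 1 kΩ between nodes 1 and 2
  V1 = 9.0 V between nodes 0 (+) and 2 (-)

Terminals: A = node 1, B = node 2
Nodal analysis, taking node 2 as the 0 V reference.
Source V1 fixes V_0 = 9 V.
KCL at each unknown node (sum of currents leaving = 0; resistances in Ω):
  Node 1: (V_1 - 9)/300 + (V_1 - 0)/1000 = 0
Collecting terms: 0.004333 × V_1 = 0.03  =>  V_1 = 6.923 V
The requested potential is V_1 = 6.923 V.

Final answer: V_1 = 6.923 V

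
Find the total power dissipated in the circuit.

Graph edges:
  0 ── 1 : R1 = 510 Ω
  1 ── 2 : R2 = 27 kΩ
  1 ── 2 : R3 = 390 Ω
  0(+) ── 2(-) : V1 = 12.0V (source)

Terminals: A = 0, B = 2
Nodal analysis, taking node 2 as the 0 V reference.
Source V1 fixes V_0 = 12 V.
KCL at each unknown node (sum of currents leaving = 0; resistances in Ω):
  Node 1: (V_1 - 12)/510 + (V_1 - 0)/27000 + (V_1 - 0)/390 = 0
Collecting terms: 0.004562 × V_1 = 0.02353  =>  V_1 = 5.158 V
Power in each resistor, P = (ΔV)²/R:
  P_R1 = (12 - 5.158)²/510 = 0.0918 W
  P_R2 = (5.158 - 0)²/27000 = 0.0009853 W
  P_R3 = (5.158 - 0)²/390 = 0.06821 W
P_total = P_R1 + P_R2 + P_R3 = 0.161 W

Final answer: 0.161 W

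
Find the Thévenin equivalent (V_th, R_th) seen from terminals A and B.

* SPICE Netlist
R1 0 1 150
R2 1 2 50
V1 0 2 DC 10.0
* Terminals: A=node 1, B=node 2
Step 1 — V_th is the open-circuit voltage V_A - V_B (nothing connected across the terminals).
Nodal analysis, taking node 2 as the 0 V reference.
Source V1 fixes V_0 = 10 V.
KCL at each unknown node (sum of currents leaving = 0; resistances in Ω):
  Node 1: (V_1 - 10)/150 + (V_1 - 0)/50 = 0
Collecting terms: 0.02667 × V_1 = 0.06667  =>  V_1 = 2.5 V
V_th = V_1 - V_2 = 2.5 - 0 = 2.5 V
Step 2 — R_th: zero the source — replace V1 by a short circuit (node 2 merges into node 0) — and find the resistance seen between A (node 1) and B (node 0).
Reduce the network between node 1 (A) and node 0 (B) by series/parallel combination:
  Rp1 = R1 ‖ R2 (parallel, both between nodes 0 and 1) = 1/(1/150 + 1/50) = 37.5 Ω
R_th = 37.5 Ω

Final answer: V_th = 2.5 V, R_th = 37.5 Ω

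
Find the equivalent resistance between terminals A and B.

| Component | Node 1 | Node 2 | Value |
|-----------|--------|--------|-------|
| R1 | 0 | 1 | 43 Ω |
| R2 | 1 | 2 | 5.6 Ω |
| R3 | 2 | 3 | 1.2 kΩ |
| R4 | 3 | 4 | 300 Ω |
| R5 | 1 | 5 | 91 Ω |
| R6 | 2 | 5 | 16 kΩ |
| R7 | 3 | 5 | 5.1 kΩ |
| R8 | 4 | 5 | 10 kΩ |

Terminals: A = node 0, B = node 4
The network is not a plain series/parallel combination. Inject a 1 A test current into terminal A (node 0) and return it from terminal B (node 4); then R_eq = V_A / (1 A).
Nodal analysis, taking node 4 as the 0 V reference.
Current source I_test pushes 1 A into node 0 and draws it out of node 4.
KCL at each unknown node (sum of currents leaving = 0; resistances in Ω):
  Node 0: (V_0 - V_1)/43 - 1 = 0
  Node 1: (V_1 - V_0)/43 + (V_1 - V_2)/5.6 + (V_1 - V_5)/91 = 0
  Node 2: (V_2 - V_1)/5.6 + (V_2 - V_3)/1200 + (V_2 - V_5)/16000 = 0
  Node 3: (V_3 - V_2)/1200 + (V_3 - 0)/300 + (V_3 - V_5)/5100 = 0
  Node 5: (V_5 - V_1)/91 + (V_5 - V_2)/16000 + (V_5 - V_3)/5100 + (V_5 - 0)/10000 = 0
Collecting terms (coefficients in siemens):
  0.02326·V_0 - 0.02326·V_1 = 1
  0.2128·V_1 - 0.02326·V_0 - 0.1786·V_2 - 0.01099·V_5 = 0
  0.1795·V_2 - 0.1786·V_1 - 0.0008333·V_3 - 0.0000625·V_5 = 0
  0.004363·V_3 - 0.0008333·V_2 - 0.0001961·V_5 = 0
  0.01135·V_5 - 0.01099·V_1 - 0.0000625·V_2 - 0.0001961·V_3 = 0
Solving these 5 simultaneous equations (Gaussian elimination) gives:
  V_0 = 1181 V, V_1 = 1138 V, V_2 = 1134 V, V_3 = 266.6 V
  V_5 = 1113 V
R_eq = V_0 / 1 A = 1181 Ω = 1.181 kΩ

Final answer: 1.181 kΩ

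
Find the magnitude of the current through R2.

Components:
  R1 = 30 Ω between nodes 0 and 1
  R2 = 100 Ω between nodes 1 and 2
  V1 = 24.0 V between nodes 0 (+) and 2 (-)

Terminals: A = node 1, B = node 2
Nodal analysis, taking node 2 as the 0 V reference.
Source V1 fixes V_0 = 24 V.
KCL at each unknown node (sum of currents leaving = 0; resistances in Ω):
  Node 1: (V_1 - 24)/30 + (V_1 - 0)/100 = 0
Collecting terms: 0.04333 × V_1 = 0.8  =>  V_1 = 18.46 V
I_R2 = (V_1 - V_2)/R2 = (18.46 - 0)/100 = 0.1846 A
|I_R2| = 0.1846 A

Final answer: |I_R2| = 0.1846 A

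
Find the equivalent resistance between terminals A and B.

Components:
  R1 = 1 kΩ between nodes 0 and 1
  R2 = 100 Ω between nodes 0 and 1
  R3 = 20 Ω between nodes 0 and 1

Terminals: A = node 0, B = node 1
Reduce the network between node 0 (A) and node 1 (B) by series/parallel combination:
  Rp1 = R1 ‖ R2 ‖ R3 (parallel, all between nodes 0 and 1) = 1/(1/1000 + 1/100 + 1/20) = 16.39 Ω
R_eq = 16.39 Ω

Final answer: 16.39 Ω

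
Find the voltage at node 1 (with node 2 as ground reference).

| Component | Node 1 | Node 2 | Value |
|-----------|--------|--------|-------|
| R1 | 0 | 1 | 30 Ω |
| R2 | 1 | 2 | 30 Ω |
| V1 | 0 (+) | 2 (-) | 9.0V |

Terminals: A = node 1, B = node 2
Nodal analysis, taking node 2 as the 0 V reference.
Source V1 fixes V_0 = 9 V.
KCL at each unknown node (sum of currents leaving = 0; resistances in Ω):
  Node 1: (V_1 - 9)/30 + (V_1 - 0)/30 = 0
Collecting terms: 0.06667 × V_1 = 0.3  =>  V_1 = 4.5 V
The requested potential is V_1 = 4.5 V.

Final answer: V_1 = 4.5 V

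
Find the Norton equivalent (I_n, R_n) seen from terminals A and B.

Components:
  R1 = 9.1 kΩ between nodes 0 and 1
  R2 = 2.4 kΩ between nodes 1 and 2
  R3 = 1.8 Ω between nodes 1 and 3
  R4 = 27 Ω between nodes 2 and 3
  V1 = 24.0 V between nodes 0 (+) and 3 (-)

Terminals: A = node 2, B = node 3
Find the Thévenin equivalent first; then I_n = V_th/R_th and R_n = R_th.
Step 1 — V_th is the open-circuit voltage V_A - V_B (nothing connected across the terminals).
Nodal analysis, taking node 3 as the 0 V reference.
Source V1 fixes V_0 = 24 V.
KCL at each unknown node (sum of currents leaving = 0; resistances in Ω):
  Node 1: (V_1 - 24)/9100 + (V_1 - V_2)/2400 + (V_1 - 0)/1.8 = 0
  Node 2: (V_2 - V_1)/2400 + (V_2 - 0)/27 = 0
Collecting terms (coefficients in siemens):
  0.5561·V_1 - 0.0004167·V_2 = 0.002637
  0.03745·V_2 - 0.0004167·V_1 = 0
Determinant D = (0.5561)(0.03745) - (-0.0004167)(-0.0004167) = 0.02083
V_1 = [(0.002637)(0.03745) - (-0.0004167)(0)]/D = 0.004743 V
V_2 = [(0.5561)(0) - (0.002637)(-0.0004167)]/D = 0.00005276 V
V_th = V_2 - V_3 = 0.00005276 - 0 = 0.00005276 V
Step 2 — R_th: zero the source — replace V1 by a short circuit (node 3 merges into node 0) — and find the resistance seen between A (node 2) and B (node 0).
Reduce the network between node 2 (A) and node 0 (B) by series/parallel combination:
  Rp1 = R1 ‖ R3 (parallel, both between nodes 0 and 1) = 1/(1/9100 + 1/1.8) = 1.8 Ω
  Rs1 = R2 + Rp1 (series, joined only at node 1) = 2400 + 1.8 = 2402 Ω
  Rp2 = R4 ‖ Rs1 (parallel, both between nodes 0 and 2) = 1/(1/27 + 1/2402) = 26.7 Ω
R_th = 26.7 Ω
I_n = V_th/R_th = 0.00005276/26.7 = 0.000001976 A, and R_n = R_th = 26.7 Ω

Final answer: I_n = 1.976e-06 A, R_n = 26.7 Ω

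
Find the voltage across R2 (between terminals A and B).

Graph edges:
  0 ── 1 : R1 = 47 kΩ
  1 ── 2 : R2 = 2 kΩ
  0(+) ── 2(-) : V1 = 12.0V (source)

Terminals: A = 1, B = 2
R1 and R2 are in series across V1 (node 0 → node 1 → node 2), and the output A–B is taken across R2, so this is a voltage divider.
Series current: I = V1/(R1 + R2) = 12/(47000 + 2000) = 12/49000 = 0.0002449 A
V_R2 = I × R2 = V1 × R2/(R1 + R2) = 12 × 2000/49000 = 0.4898 V

Final answer: 0.4898 V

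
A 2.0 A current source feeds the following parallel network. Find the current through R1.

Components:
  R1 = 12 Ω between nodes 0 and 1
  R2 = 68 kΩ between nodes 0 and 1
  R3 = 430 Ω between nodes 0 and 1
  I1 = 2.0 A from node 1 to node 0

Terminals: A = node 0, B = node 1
All resistors sit directly between nodes 0 and 1, so they are in parallel and share one voltage V; the full source current 2 A splits among them.
1/R_par = 1/12 + 1/68000 + 1/430 = 0.08567 S  =>  R_par = 11.67 Ω
V = I × R_par = 2 × 11.67 = 23.34 V
I_R1 = V/R1 = 23.34/12 = 1.945 A

Final answer: 1.945 A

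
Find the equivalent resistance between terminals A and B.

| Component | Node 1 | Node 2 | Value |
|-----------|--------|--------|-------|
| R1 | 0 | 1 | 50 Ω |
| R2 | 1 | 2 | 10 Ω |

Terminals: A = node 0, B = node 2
Reduce the network between node 0 (A) and node 2 (B) by series/parallel combination:
  Rs1 = R1 + R2 (series, joined only at node 1) = 50 + 10 = 60 Ω
R_eq = 60 Ω

Final answer: 60 Ω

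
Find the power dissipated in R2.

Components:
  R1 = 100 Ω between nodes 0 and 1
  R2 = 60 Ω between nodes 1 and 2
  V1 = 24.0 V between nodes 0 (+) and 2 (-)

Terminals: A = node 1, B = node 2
Nodal analysis, taking node 2 as the 0 V reference.
Source V1 fixes V_0 = 24 V.
KCL at each unknown node (sum of currents leaving = 0; resistances in Ω):
  Node 1: (V_1 - 24)/100 + (V_1 - 0)/60 = 0
Collecting terms: 0.02667 × V_1 = 0.24  =>  V_1 = 9 V
I_R2 = (V_1 - V_2)/R2 = (9 - 0)/60 = 0.15 A
P_R2 = I_R2² × R2 = (0.15)² × 60 = 1.35 W

Final answer: 1.35 W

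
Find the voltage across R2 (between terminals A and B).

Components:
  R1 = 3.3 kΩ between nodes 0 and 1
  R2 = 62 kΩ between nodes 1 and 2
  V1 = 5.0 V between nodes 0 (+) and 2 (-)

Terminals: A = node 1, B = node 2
R1 and R2 are in series across V1 (node 0 → node 1 → node 2), and the output A–B is taken across R2, so this is a voltage divider.
Series current: I = V1/(R1 + R2) = 5/(3300 + 62000) = 5/65300 = 0.00007657 A
V_R2 = I × R2 = V1 × R2/(R1 + R2) = 5 × 62000/65300 = 4.747 V

Final answer: 4.747 V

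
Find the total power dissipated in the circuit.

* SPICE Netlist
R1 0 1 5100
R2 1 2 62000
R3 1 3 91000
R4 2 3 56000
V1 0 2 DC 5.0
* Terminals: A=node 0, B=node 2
Nodal analysis, taking node 2 as the 0 V reference.
Source V1 fixes V_0 = 5 V.
KCL at each unknown node (sum of currents leaving = 0; resistances in Ω):
  Node 1: (V_1 - 5)/5100 + (V_1 - 0)/62000 + (V_1 - V_3)/91000 = 0
  Node 3: (V_3 - V_1)/91000 + (V_3 - 0)/56000 = 0
Collecting terms (coefficients in siemens):
  0.0002232·V_1 - 0.00001099·V_3 = 0.0009804
  0.00002885·V_3 - 0.00001099·V_1 = 0
Determinant D = (0.0002232)(0.00002885) - (-0.00001099)(-0.00001099) = 0.000000006318
V_1 = [(0.0009804)(0.00002885) - (-0.00001099)(0)]/D = 4.476 V
V_3 = [(0.0002232)(0) - (0.0009804)(-0.00001099)]/D = 1.705 V
Power in each resistor, P = (ΔV)²/R:
  P_R1 = (5 - 4.476)²/5100 = 0.00005374 W
  P_R2 = (4.476 - 0)²/62000 = 0.0003232 W
  P_R3 = (4.476 - 1.705)²/91000 = 0.00008439 W
  P_R4 = (0 - 1.705)²/56000 = 0.00005193 W
P_total = P_R1 + P_R2 + P_R3 + P_R4 = 0.0005133 W

Final answer: 0.0005133 W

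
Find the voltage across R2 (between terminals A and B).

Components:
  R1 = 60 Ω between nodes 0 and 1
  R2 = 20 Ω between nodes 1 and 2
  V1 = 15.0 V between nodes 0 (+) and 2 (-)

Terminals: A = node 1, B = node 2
R1 and R2 are in series across V1 (node 0 → node 1 → node 2), and the output A–B is taken across R2, so this is a voltage divider.
Series current: I = V1/(R1 + R2) = 15/(60 + 20) = 15/80 = 0.1875 A
V_R2 = I × R2 = V1 × R2/(R1 + R2) = 15 × 20/80 = 3.75 V

Final answer: 3.75 V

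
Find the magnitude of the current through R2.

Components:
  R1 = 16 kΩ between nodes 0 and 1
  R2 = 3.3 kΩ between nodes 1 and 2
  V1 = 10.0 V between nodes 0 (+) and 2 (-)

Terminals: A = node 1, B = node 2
Nodal analysis, taking node 2 as the 0 V reference.
Source V1 fixes V_0 = 10 V.
KCL at each unknown node (sum of currents leaving = 0; resistances in Ω):
  Node 1: (V_1 - 10)/16000 + (V_1 - 0)/3300 = 0
Collecting terms: 0.0003655 × V_1 = 0.000625  =>  V_1 = 1.71 V
I_R2 = (V_1 - V_2)/R2 = (1.71 - 0)/3300 = 0.0005181 A
|I_R2| = 0.0005181 A

Final answer: |I_R2| = 0.0005181 A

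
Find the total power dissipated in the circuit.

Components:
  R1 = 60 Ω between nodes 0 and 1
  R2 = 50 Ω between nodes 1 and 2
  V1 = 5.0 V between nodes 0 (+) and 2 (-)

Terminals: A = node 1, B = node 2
Nodal analysis, taking node 2 as the 0 V reference.
Source V1 fixes V_0 = 5 V.
KCL at each unknown node (sum of currents leaving = 0; resistances in Ω):
  Node 1: (V_1 - 5)/60 + (V_1 - 0)/50 = 0
Collecting terms: 0.03667 × V_1 = 0.08333  =>  V_1 = 2.273 V
Power in each resistor, P = (ΔV)²/R:
  P_R1 = (5 - 2.273)²/60 = 0.124 W
  P_R2 = (2.273 - 0)²/50 = 0.1033 W
P_total = P_R1 + P_R2 = 0.2273 W

Final answer: 0.2273 W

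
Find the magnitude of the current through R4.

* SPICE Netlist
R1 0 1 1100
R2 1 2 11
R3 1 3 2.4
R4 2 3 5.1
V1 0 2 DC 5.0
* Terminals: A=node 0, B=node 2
Nodal analysis, taking node 2 as the 0 V reference.
Source V1 fixes V_0 = 5 V.
KCL at each unknown node (sum of currents leaving = 0; resistances in Ω):
  Node 1: (V_1 - 5)/1100 + (V_1 - 0)/11 + (V_1 - V_3)/2.4 = 0
  Node 3: (V_3 - V_1)/2.4 + (V_3 - 0)/5.1 = 0
Collecting terms (coefficients in siemens):
  0.5085·V_1 - 0.4167·V_3 = 0.004545
  0.6127·V_3 - 0.4167·V_1 = 0
Determinant D = (0.5085)(0.6127) - (-0.4167)(-0.4167) = 0.138
V_1 = [(0.004545)(0.6127) - (-0.4167)(0)]/D = 0.02019 V
V_3 = [(0.5085)(0) - (0.004545)(-0.4167)]/D = 0.01373 V
I_R4 = (V_2 - V_3)/R4 = (0 - 0.01373)/5.1 = -0.002692 A
|I_R4| = 0.002692 A

Final answer: |I_R4| = 0.002692 A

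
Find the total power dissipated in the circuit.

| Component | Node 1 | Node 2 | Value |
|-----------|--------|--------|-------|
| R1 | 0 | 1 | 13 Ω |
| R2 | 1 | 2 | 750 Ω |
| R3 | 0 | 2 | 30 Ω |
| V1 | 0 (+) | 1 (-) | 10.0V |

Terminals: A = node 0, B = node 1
Nodal analysis, taking node 1 as the 0 V reference.
Source V1 fixes V_0 = 10 V.
KCL at each unknown node (sum of currents leaving = 0; resistances in Ω):
  Node 2: (V_2 - 0)/750 + (V_2 - 10)/30 = 0
Collecting terms: 0.03467 × V_2 = 0.3333  =>  V_2 = 9.615 V
Power in each resistor, P = (ΔV)²/R:
  P_R1 = (10 - 0)²/13 = 7.692 W
  P_R2 = (0 - 9.615)²/750 = 0.1233 W
  P_R3 = (10 - 9.615)²/30 = 0.004931 W
P_total = P_R1 + P_R2 + P_R3 = 7.821 W

Final answer: 7.821 W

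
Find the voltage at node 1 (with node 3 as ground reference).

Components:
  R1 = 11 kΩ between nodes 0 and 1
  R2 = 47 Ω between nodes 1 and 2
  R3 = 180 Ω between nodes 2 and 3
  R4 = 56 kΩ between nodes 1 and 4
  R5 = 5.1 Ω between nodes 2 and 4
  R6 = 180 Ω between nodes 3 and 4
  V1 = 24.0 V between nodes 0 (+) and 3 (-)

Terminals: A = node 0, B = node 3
Nodal analysis, taking node 3 as the 0 V reference.
Source V1 fixes V_0 = 24 V.
KCL at each unknown node (sum of currents leaving = 0; resistances in Ω):
  Node 1: (V_1 - 24)/11000 + (V_1 - V_2)/47 + (V_1 - V_4)/56000 = 0
  Node 2: (V_2 - V_1)/47 + (V_2 - 0)/180 + (V_2 - V_4)/5.1 = 0
  Node 4: (V_4 - V_1)/56000 + (V_4 - V_2)/5.1 + (V_4 - 0)/180 = 0
Collecting terms (coefficients in siemens):
  0.02139·V_1 - 0.02128·V_2 - 0.00001786·V_4 = 0.002182
  0.2229·V_2 - 0.02128·V_1 - 0.1961·V_4 = 0
  0.2017·V_4 - 0.00001786·V_1 - 0.1961·V_2 = 0
Solving these 3 simultaneous equations (Gaussian elimination) gives:
  V_1 = 0.2978 V, V_2 = 0.1966 V, V_4 = 0.1912 V
The requested potential is V_1 = 0.2978 V.

Final answer: V_1 = 0.2978 V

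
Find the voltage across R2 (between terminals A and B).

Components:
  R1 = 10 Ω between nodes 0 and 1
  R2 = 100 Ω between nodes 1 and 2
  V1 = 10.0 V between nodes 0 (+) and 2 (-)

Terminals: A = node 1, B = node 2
R1 and R2 are in series across V1 (node 0 → node 1 → node 2), and the output A–B is taken across R2, so this is a voltage divider.
Series current: I = V1/(R1 + R2) = 10/(10 + 100) = 10/110 = 0.09091 A
V_R2 = I × R2 = V1 × R2/(R1 + R2) = 10 × 100/110 = 9.091 V

Final answer: 9.091 V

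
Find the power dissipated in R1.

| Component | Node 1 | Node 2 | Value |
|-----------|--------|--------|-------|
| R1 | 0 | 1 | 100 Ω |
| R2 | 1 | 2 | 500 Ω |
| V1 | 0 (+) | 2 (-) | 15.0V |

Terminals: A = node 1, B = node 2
Nodal analysis, taking node 2 as the 0 V reference.
Source V1 fixes V_0 = 15 V.
KCL at each unknown node (sum of currents leaving = 0; resistances in Ω):
  Node 1: (V_1 - 15)/100 + (V_1 - 0)/500 = 0
Collecting terms: 0.012 × V_1 = 0.15  =>  V_1 = 12.5 V
I_R1 = (V_0 - V_1)/R1 = (15 - 12.5)/100 = 0.025 A
P_R1 = I_R1² × R1 = (0.025)² × 100 = 0.0625 W

Final answer: 0.0625 W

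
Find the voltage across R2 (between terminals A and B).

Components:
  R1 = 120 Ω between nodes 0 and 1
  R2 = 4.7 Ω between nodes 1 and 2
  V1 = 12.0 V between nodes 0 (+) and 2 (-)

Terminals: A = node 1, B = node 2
R1 and R2 are in series across V1 (node 0 → node 1 → node 2), and the output A–B is taken across R2, so this is a voltage divider.
Series current: I = V1/(R1 + R2) = 12/(120 + 4.7) = 12/124.7 = 0.09623 A
V_R2 = I × R2 = V1 × R2/(R1 + R2) = 12 × 4.7/124.7 = 0.4523 V

Final answer: 0.4523 V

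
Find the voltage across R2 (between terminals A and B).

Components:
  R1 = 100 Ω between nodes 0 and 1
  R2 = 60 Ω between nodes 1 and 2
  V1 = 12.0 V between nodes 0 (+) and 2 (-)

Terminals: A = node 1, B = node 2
R1 and R2 are in series across V1 (node 0 → node 1 → node 2), and the output A–B is taken across R2, so this is a voltage divider.
Series current: I = V1/(R1 + R2) = 12/(100 + 60) = 12/160 = 0.075 A
V_R2 = I × R2 = V1 × R2/(R1 + R2) = 12 × 60/160 = 4.5 V

Final answer: 4.5 V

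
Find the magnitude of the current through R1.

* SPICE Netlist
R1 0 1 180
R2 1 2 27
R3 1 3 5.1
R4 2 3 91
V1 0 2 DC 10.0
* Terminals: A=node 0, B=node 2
Nodal analysis, taking node 2 as the 0 V reference.
Source V1 fixes V_0 = 10 V.
KCL at each unknown node (sum of currents leaving = 0; resistances in Ω):
  Node 1: (V_1 - 10)/180 + (V_1 - 0)/27 + (V_1 - V_3)/5.1 = 0
  Node 3: (V_3 - V_1)/5.1 + (V_3 - 0)/91 = 0
Collecting terms (coefficients in siemens):
  0.2387·V_1 - 0.1961·V_3 = 0.05556
  0.2071·V_3 - 0.1961·V_1 = 0
Determinant D = (0.2387)(0.2071) - (-0.1961)(-0.1961) = 0.01097
V_1 = [(0.05556)(0.2071) - (-0.1961)(0)]/D = 1.048 V
V_3 = [(0.2387)(0) - (0.05556)(-0.1961)]/D = 0.9926 V
I_R1 = (V_0 - V_1)/R1 = (10 - 1.048)/180 = 0.04973 A
|I_R1| = 0.04973 A

Final answer: |I_R1| = 0.04973 A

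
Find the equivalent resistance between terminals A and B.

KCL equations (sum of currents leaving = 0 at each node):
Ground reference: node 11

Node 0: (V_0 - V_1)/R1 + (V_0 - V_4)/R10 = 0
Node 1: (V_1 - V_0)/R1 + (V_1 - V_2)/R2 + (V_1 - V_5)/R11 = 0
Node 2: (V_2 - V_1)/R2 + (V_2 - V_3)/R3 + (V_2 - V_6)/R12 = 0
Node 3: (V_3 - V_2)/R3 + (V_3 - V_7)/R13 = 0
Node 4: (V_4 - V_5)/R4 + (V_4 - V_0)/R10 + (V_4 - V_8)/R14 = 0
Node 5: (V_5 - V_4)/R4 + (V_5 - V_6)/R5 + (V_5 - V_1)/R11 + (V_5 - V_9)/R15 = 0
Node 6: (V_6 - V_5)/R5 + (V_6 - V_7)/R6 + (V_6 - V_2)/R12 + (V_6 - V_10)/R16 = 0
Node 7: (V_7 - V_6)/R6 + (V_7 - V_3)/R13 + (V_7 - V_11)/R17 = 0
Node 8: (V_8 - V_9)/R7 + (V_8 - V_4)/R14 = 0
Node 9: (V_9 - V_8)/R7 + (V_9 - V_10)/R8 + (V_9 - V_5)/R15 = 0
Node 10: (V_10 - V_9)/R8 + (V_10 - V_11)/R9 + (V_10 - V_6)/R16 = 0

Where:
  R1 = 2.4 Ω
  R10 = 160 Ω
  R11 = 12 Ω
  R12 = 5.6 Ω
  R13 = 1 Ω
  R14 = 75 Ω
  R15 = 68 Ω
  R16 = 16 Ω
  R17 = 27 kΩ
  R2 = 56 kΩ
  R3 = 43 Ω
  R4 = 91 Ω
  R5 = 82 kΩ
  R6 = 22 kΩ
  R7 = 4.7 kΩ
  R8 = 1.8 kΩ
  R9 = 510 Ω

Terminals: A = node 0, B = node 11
The network is not a plain series/parallel combination. Inject a 1 A test current into terminal A (node 0) and return it from terminal B (node 11); then R_eq = V_A / (1 A).
Nodal analysis, taking node 11 as the 0 V reference.
Current source I_test pushes 1 A into node 0 and draws it out of node 11.
KCL at each unknown node (sum of currents leaving = 0; resistances in Ω):
  Node 0: (V_0 - V_1)/2.4 + (V_0 - V_4)/160 - 1 = 0
  Node 1: (V_1 - V_0)/2.4 + (V_1 - V_2)/56000 + (V_1 - V_5)/12 = 0
  Node 2: (V_2 - V_1)/56000 + (V_2 - V_3)/43 + (V_2 - V_6)/5.6 = 0
  Node 3: (V_3 - V_2)/43 + (V_3 - V_7)/1 = 0
  Node 4: (V_4 - V_0)/160 + (V_4 - V_5)/91 + (V_4 - V_8)/75 = 0
  Node 5: (V_5 - V_1)/12 + (V_5 - V_4)/91 + (V_5 - V_6)/82000 + (V_5 - V_9)/68 = 0
  Node 6: (V_6 - V_2)/5.6 + (V_6 - V_5)/82000 + (V_6 - V_7)/22000 + (V_6 - V_10)/16 = 0
  Node 7: (V_7 - V_3)/1 + (V_7 - V_6)/22000 + (V_7 - 0)/27000 = 0
  Node 8: (V_8 - V_4)/75 + (V_8 - V_9)/4700 = 0
  Node 9: (V_9 - V_5)/68 + (V_9 - V_8)/4700 + (V_9 - V_10)/1800 = 0
  Node 10: (V_10 - V_6)/16 + (V_10 - V_9)/1800 + (V_10 - 0)/510 = 0
Collecting terms (coefficients in siemens):
  0.4229·V_0 - 0.4167·V_1 - 0.00625·V_4 = 1
  0.5·V_1 - 0.4167·V_0 - 0.00001786·V_2 - 0.08333·V_5 = 0
  0.2018·V_2 - 0.00001786·V_1 - 0.02326·V_3 - 0.1786·V_6 = 0
  1.023·V_3 - 0.02326·V_2 - 1·V_7 = 0
  0.03057·V_4 - 0.00625·V_0 - 0.01099·V_5 - 0.01333·V_8 = 0
  0.109·V_5 - 0.08333·V_1 - 0.01099·V_4 - 0.0000122·V_6 - 0.01471·V_9 = 0
  0.2411·V_6 - 0.1786·V_2 - 0.0000122·V_5 - 0.00004545·V_7 - 0.0625·V_10 = 0
  1·V_7 - 1·V_3 - 0.00004545·V_6 = 0
  0.01355·V_8 - 0.01333·V_4 - 0.0002128·V_9 = 0
  0.01547·V_9 - 0.01471·V_5 - 0.0002128·V_8 - 0.0005556·V_10 = 0
  0.06502·V_10 - 0.0625·V_6 - 0.0005556·V_9 = 0
Solving these 11 simultaneous equations (Gaussian elimination) gives:
  V_0 = 2281 V, V_1 = 2279 V, V_2 = 501.2 V, V_3 = 500.4 V
  V_4 = 2272 V, V_5 = 2268 V, V_6 = 501.1 V, V_7 = 500.4 V
  V_8 = 2271 V, V_9 = 2205 V, V_10 = 500.5 V
R_eq = V_0 / 1 A = 2281 Ω = 2.281 kΩ

Final answer: 2.281 kΩ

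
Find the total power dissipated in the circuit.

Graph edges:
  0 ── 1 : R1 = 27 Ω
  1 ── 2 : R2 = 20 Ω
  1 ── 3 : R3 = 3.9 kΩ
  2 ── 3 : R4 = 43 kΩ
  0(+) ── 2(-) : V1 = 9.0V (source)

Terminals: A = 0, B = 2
Nodal analysis, taking node 2 as the 0 V reference.
Source V1 fixes V_0 = 9 V.
KCL at each unknown node (sum of currents leaving = 0; resistances in Ω):
  Node 1: (V_1 - 9)/27 + (V_1 - 0)/20 + (V_1 - V_3)/3900 = 0
  Node 3: (V_3 - V_1)/3900 + (V_3 - 0)/43000 = 0
Collecting terms (coefficients in siemens):
  0.08729·V_1 - 0.0002564·V_3 = 0.3333
  0.0002797·V_3 - 0.0002564·V_1 = 0
Determinant D = (0.08729)(0.0002797) - (-0.0002564)(-0.0002564) = 0.00002435
V_1 = [(0.3333)(0.0002797) - (-0.0002564)(0)]/D = 3.829 V
V_3 = [(0.08729)(0) - (0.3333)(-0.0002564)]/D = 3.51 V
Power in each resistor, P = (ΔV)²/R:
  P_R1 = (9 - 3.829)²/27 = 0.9904 W
  P_R2 = (3.829 - 0)²/20 = 0.733 W
  P_R3 = (3.829 - 3.51)²/3900 = 0.00002599 W
  P_R4 = (0 - 3.51)²/43000 = 0.0002866 W
P_total = P_R1 + P_R2 + P_R3 + P_R4 = 1.724 W

Final answer: 1.724 W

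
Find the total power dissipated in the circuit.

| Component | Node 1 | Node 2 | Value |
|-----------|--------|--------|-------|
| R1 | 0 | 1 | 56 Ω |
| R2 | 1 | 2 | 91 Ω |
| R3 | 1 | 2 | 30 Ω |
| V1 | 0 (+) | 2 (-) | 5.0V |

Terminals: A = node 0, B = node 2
Nodal analysis, taking node 2 as the 0 V reference.
Source V1 fixes V_0 = 5 V.
KCL at each unknown node (sum of currents leaving = 0; resistances in Ω):
  Node 1: (V_1 - 5)/56 + (V_1 - 0)/91 + (V_1 - 0)/30 = 0
Collecting terms: 0.06218 × V_1 = 0.08929  =>  V_1 = 1.436 V
Power in each resistor, P = (ΔV)²/R:
  P_R1 = (5 - 1.436)²/56 = 0.2268 W
  P_R2 = (1.436 - 0)²/91 = 0.02266 W
  P_R3 = (1.436 - 0)²/30 = 0.06873 W
P_total = P_R1 + P_R2 + P_R3 = 0.3182 W

Final answer: 0.3182 W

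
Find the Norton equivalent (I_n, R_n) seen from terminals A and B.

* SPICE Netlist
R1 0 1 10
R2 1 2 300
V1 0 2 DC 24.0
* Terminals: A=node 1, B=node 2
Find the Thévenin equivalent first; then I_n = V_th/R_th and R_n = R_th.
Step 1 — V_th is the open-circuit voltage V_A - V_B (nothing connected across the terminals).
Nodal analysis, taking node 2 as the 0 V reference.
Source V1 fixes V_0 = 24 V.
KCL at each unknown node (sum of currents leaving = 0; resistances in Ω):
  Node 1: (V_1 - 24)/10 + (V_1 - 0)/300 = 0
Collecting terms: 0.1033 × V_1 = 2.4  =>  V_1 = 23.23 V
V_th = V_1 - V_2 = 23.23 - 0 = 23.23 V
Step 2 — R_th: zero the source — replace V1 by a short circuit (node 2 merges into node 0) — and find the resistance seen between A (node 1) and B (node 0).
Reduce the network between node 1 (A) and node 0 (B) by series/parallel combination:
  Rp1 = R1 ‖ R2 (parallel, both between nodes 0 and 1) = 1/(1/10 + 1/300) = 9.677 Ω
R_th = 9.677 Ω
I_n = V_th/R_th = 23.23/9.677 = 2.4 A, and R_n = R_th = 9.677 Ω

Final answer: I_n = 2.4 A, R_n = 9.677 Ω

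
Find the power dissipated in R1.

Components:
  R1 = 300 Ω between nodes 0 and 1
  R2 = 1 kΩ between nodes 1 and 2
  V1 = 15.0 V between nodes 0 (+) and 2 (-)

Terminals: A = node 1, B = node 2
Nodal analysis, taking node 2 as the 0 V reference.
Source V1 fixes V_0 = 15 V.
KCL at each unknown node (sum of currents leaving = 0; resistances in Ω):
  Node 1: (V_1 - 15)/300 + (V_1 - 0)/1000 = 0
Collecting terms: 0.004333 × V_1 = 0.05  =>  V_1 = 11.54 V
I_R1 = (V_0 - V_1)/R1 = (15 - 11.54)/300 = 0.01154 A
P_R1 = I_R1² × R1 = (0.01154)² × 300 = 0.03994 W

Final answer: 0.03994 W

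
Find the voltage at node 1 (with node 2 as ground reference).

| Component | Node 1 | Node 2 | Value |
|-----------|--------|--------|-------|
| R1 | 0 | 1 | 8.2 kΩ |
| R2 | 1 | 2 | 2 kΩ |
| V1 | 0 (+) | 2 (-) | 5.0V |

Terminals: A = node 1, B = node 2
Nodal analysis, taking node 2 as the 0 V reference.
Source V1 fixes V_0 = 5 V.
KCL at each unknown node (sum of currents leaving = 0; resistances in Ω):
  Node 1: (V_1 - 5)/8200 + (V_1 - 0)/2000 = 0
Collecting terms: 0.000622 × V_1 = 0.0006098  =>  V_1 = 0.9804 V
The requested potential is V_1 = 0.9804 V.

Final answer: V_1 = 0.9804 V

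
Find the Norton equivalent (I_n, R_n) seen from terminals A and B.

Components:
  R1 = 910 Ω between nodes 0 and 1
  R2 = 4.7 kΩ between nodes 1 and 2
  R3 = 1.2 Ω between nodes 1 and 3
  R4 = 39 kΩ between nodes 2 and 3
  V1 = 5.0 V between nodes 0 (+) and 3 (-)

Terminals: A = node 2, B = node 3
Find the Thévenin equivalent first; then I_n = V_th/R_th and R_n = R_th.
Step 1 — V_th is the open-circuit voltage V_A - V_B (nothing connected across the terminals).
Nodal analysis, taking node 3 as the 0 V reference.
Source V1 fixes V_0 = 5 V.
KCL at each unknown node (sum of currents leaving = 0; resistances in Ω):
  Node 1: (V_1 - 5)/910 + (V_1 - V_2)/4700 + (V_1 - 0)/1.2 = 0
  Node 2: (V_2 - V_1)/4700 + (V_2 - 0)/39000 = 0
Collecting terms (coefficients in siemens):
  0.8346·V_1 - 0.0002128·V_2 = 0.005495
  0.0002384·V_2 - 0.0002128·V_1 = 0
Determinant D = (0.8346)(0.0002384) - (-0.0002128)(-0.0002128) = 0.0001989
V_1 = [(0.005495)(0.0002384) - (-0.0002128)(0)]/D = 0.006585 V
V_2 = [(0.8346)(0) - (0.005495)(-0.0002128)]/D = 0.005876 V
V_th = V_2 - V_3 = 0.005876 - 0 = 0.005876 V
Step 2 — R_th: zero the source — replace V1 by a short circuit (node 3 merges into node 0) — and find the resistance seen between A (node 2) and B (node 0).
Reduce the network between node 2 (A) and node 0 (B) by series/parallel combination:
  Rp1 = R1 ‖ R3 (parallel, both between nodes 0 and 1) = 1/(1/910 + 1/1.2) = 1.198 Ω
  Rs1 = R2 + Rp1 (series, joined only at node 1) = 4700 + 1.198 = 4701 Ω
  Rp2 = R4 ‖ Rs1 (parallel, both between nodes 0 and 2) = 1/(1/39000 + 1/4701) = 4195 Ω
R_th = 4.195 kΩ
I_n = V_th/R_th = 0.005876/4195 = 0.000001401 A, and R_n = R_th = 4.195 kΩ

Final answer: I_n = 1.401e-06 A, R_n = 4.195 kΩ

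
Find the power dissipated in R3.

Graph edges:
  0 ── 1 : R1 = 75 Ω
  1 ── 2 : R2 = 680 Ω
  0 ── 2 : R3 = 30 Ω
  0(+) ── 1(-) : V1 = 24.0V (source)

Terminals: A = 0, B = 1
Nodal analysis, taking node 1 as the 0 V reference.
Source V1 fixes V_0 = 24 V.
KCL at each unknown node (sum of currents leaving = 0; resistances in Ω):
  Node 2: (V_2 - 0)/680 + (V_2 - 24)/30 = 0
Collecting terms: 0.0348 × V_2 = 0.8  =>  V_2 = 22.99 V
I_R3 = (V_0 - V_2)/R3 = (24 - 22.99)/30 = 0.0338 A
P_R3 = I_R3² × R3 = (0.0338)² × 30 = 0.03428 W

Final answer: 0.03428 W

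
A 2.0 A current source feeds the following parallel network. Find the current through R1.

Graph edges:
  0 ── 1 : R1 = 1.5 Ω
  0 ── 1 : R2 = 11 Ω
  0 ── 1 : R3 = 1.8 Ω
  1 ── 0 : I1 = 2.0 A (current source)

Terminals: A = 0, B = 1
All resistors sit directly between nodes 0 and 1, so they are in parallel and share one voltage V; the full source current 2 A splits among them.
1/R_par = 1/1.5 + 1/11 + 1/1.8 = 1.313 S  =>  R_par = 0.7615 Ω
V = I × R_par = 2 × 0.7615 = 1.523 V
I_R1 = V/R1 = 1.523/1.5 = 1.015 A

Final answer: 1.015 A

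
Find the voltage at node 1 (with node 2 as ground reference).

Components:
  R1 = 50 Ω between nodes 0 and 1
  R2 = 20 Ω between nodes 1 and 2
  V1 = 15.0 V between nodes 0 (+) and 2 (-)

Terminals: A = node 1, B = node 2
Nodal analysis, taking node 2 as the 0 V reference.
Source V1 fixes V_0 = 15 V.
KCL at each unknown node (sum of currents leaving = 0; resistances in Ω):
  Node 1: (V_1 - 15)/50 + (V_1 - 0)/20 = 0
Collecting terms: 0.07 × V_1 = 0.3  =>  V_1 = 4.286 V
The requested potential is V_1 = 4.286 V.

Final answer: V_1 = 4.286 V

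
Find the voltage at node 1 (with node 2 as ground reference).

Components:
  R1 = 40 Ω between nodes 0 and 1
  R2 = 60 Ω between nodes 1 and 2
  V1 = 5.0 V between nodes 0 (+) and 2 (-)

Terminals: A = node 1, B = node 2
Nodal analysis, taking node 2 as the 0 V reference.
Source V1 fixes V_0 = 5 V.
KCL at each unknown node (sum of currents leaving = 0; resistances in Ω):
  Node 1: (V_1 - 5)/40 + (V_1 - 0)/60 = 0
Collecting terms: 0.04167 × V_1 = 0.125  =>  V_1 = 3 V
The requested potential is V_1 = 3 V.

Final answer: V_1 = 3 V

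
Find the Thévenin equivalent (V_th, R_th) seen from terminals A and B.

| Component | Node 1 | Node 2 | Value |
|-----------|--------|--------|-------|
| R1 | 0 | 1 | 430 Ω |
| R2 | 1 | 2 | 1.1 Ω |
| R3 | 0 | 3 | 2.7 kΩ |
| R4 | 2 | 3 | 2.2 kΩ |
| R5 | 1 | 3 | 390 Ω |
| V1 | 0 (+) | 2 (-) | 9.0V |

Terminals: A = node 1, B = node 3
Step 1 — V_th is the open-circuit voltage V_A - V_B (nothing connected across the terminals).
Nodal analysis, taking node 2 as the 0 V reference.
Source V1 fixes V_0 = 9 V.
KCL at each unknown node (sum of currents leaving = 0; resistances in Ω):
  Node 1: (V_1 - 9)/430 + (V_1 - 0)/1.1 + (V_1 - V_3)/390 = 0
  Node 3: (V_3 - 9)/2700 + (V_3 - 0)/2200 + (V_3 - V_1)/390 = 0
Collecting terms (coefficients in siemens):
  0.914·V_1 - 0.002564·V_3 = 0.02093
  0.003389·V_3 - 0.002564·V_1 = 0.003333
Determinant D = (0.914)(0.003389) - (-0.002564)(-0.002564) = 0.003091
V_1 = [(0.02093)(0.003389) - (-0.002564)(0.003333)]/D = 0.02571 V
V_3 = [(0.914)(0.003333) - (0.02093)(-0.002564)]/D = 1.003 V
V_th = V_1 - V_3 = 0.02571 - 1.003 = -0.9773 V
Step 2 — R_th: zero the source — replace V1 by a short circuit (node 2 merges into node 0) — and find the resistance seen between A (node 1) and B (node 3).
Reduce the network between node 1 (A) and node 3 (B) by series/parallel combination:
  Rp1 = R1 ‖ R2 (parallel, both between nodes 0 and 1) = 1/(1/430 + 1/1.1) = 1.097 Ω
  Rp2 = R3 ‖ R4 (parallel, both between nodes 0 and 3) = 1/(1/2700 + 1/2200) = 1212 Ω
  Rs1 = Rp1 + Rp2 (series, joined only at node 0) = 1.097 + 1212 = 1213 Ω
  Rp3 = R5 ‖ Rs1 (parallel, both between nodes 1 and 3) = 1/(1/390 + 1/1213) = 295.1 Ω
R_th = 295.1 Ω

Final answer: V_th = -0.9773 V, R_th = 295.1 Ω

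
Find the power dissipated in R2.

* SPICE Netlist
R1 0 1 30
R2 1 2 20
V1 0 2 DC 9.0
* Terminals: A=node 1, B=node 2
Nodal analysis, taking node 2 as the 0 V reference.
Source V1 fixes V_0 = 9 V.
KCL at each unknown node (sum of currents leaving = 0; resistances in Ω):
  Node 1: (V_1 - 9)/30 + (V_1 - 0)/20 = 0
Collecting terms: 0.08333 × V_1 = 0.3  =>  V_1 = 3.6 V
I_R2 = (V_1 - V_2)/R2 = (3.6 - 0)/20 = 0.18 A
P_R2 = I_R2² × R2 = (0.18)² × 20 = 0.648 W

Final answer: 0.648 W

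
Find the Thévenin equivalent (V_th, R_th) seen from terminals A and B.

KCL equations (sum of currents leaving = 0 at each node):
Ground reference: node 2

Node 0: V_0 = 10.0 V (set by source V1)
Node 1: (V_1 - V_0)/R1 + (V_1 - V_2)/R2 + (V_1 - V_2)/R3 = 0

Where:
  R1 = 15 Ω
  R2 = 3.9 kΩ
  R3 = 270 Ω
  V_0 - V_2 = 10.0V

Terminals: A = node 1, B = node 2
Step 1 — V_th is the open-circuit voltage V_A - V_B (nothing connected across the terminals).
Nodal analysis, taking node 2 as the 0 V reference.
Source V1 fixes V_0 = 10 V.
KCL at each unknown node (sum of currents leaving = 0; resistances in Ω):
  Node 1: (V_1 - 10)/15 + (V_1 - 0)/3900 + (V_1 - 0)/270 = 0
Collecting terms: 0.07063 × V_1 = 0.6667  =>  V_1 = 9.439 V
V_th = V_1 - V_2 = 9.439 - 0 = 9.439 V
Step 2 — R_th: zero the source — replace V1 by a short circuit (node 2 merges into node 0) — and find the resistance seen between A (node 1) and B (node 0).
Reduce the network between node 1 (A) and node 0 (B) by series/parallel combination:
  Rp1 = R1 ‖ R2 ‖ R3 (parallel, all between nodes 0 and 1) = 1/(1/15 + 1/3900 + 1/270) = 14.16 Ω
R_th = 14.16 Ω

Final answer: V_th = 9.439 V, R_th = 14.16 Ω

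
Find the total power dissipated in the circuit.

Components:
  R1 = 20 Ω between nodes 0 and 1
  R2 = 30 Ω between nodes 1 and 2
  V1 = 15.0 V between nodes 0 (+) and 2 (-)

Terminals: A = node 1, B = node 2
Nodal analysis, taking node 2 as the 0 V reference.
Source V1 fixes V_0 = 15 V.
KCL at each unknown node (sum of currents leaving = 0; resistances in Ω):
  Node 1: (V_1 - 15)/20 + (V_1 - 0)/30 = 0
Collecting terms: 0.08333 × V_1 = 0.75  =>  V_1 = 9 V
Power in each resistor, P = (ΔV)²/R:
  P_R1 = (15 - 9)²/20 = 1.8 W
  P_R2 = (9 - 0)²/30 = 2.7 W
P_total = P_R1 + P_R2 = 4.5 W

Final answer: 4.5 W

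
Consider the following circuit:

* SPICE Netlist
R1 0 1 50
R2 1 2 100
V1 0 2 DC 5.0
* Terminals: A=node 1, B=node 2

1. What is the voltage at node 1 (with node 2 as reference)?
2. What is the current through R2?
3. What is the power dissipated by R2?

Nodal analysis, taking node 2 as the 0 V reference.
Source V1 fixes V_0 = 5 V.
KCL at each unknown node (sum of currents leaving = 0; resistances in Ω):
  Node 1: (V_1 - 5)/50 + (V_1 - 0)/100 = 0
Collecting terms: 0.03 × V_1 = 0.1  =>  V_1 = 3.333 V
Part 1:
  Read off the nodal solution: V_1 = 3.333 V
Part 2:
  I_R2 = (V_1 - V_2)/R2 = (3.333 - 0)/100 = 0.03333 A
  Magnitude: I_R2 = 0.03333 A
Part 3:
  I_R2 = (V_1 - V_2)/R2 = (3.333 - 0)/100 = 0.03333 A
  P_R2 = I_R2² × R2 = (0.03333)² × 100 = 0.1111 W

Final answers:
1. V_1 = 3.333 V
2. I_R2 = 0.03333 A
3. P_R2 = 0.1111 W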